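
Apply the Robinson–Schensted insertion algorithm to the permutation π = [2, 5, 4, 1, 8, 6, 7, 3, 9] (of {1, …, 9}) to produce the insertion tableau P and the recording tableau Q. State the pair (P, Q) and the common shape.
P = [1, 3, 6, 7, 9] / [2, 4] / [5, 8];  Q = [1, 2, 5, 7, 9] / [3, 6] / [4, 8];  common shape = (5, 2, 2)

Row-insert the values π_1, π_2, … into P one at a time, bumping the leftmost entry strictly greater than the inserted value down to the next row. The recording tableau Q records, in position (i, j), the step at which that cell was added to P.
  Insert 2 (step 1): P = [2];  Q = [1]
  Insert 5 (step 2): P = [2, 5];  Q = [1, 2]
  Insert 4 (step 3): P = [2, 4] / [5];  Q = [1, 2] / [3]
  Insert 1 (step 4): P = [1, 4] / [2] / [5];  Q = [1, 2] / [3] / [4]
  Insert 8 (step 5): P = [1, 4, 8] / [2] / [5];  Q = [1, 2, 5] / [3] / [4]
  Insert 6 (step 6): P = [1, 4, 6] / [2, 8] / [5];  Q = [1, 2, 5] / [3, 6] / [4]
  Insert 7 (step 7): P = [1, 4, 6, 7] / [2, 8] / [5];  Q = [1, 2, 5, 7] / [3, 6] / [4]
  Insert 3 (step 8): P = [1, 3, 6, 7] / [2, 4] / [5, 8];  Q = [1, 2, 5, 7] / [3, 6] / [4, 8]
  Insert 9 (step 9): P = [1, 3, 6, 7, 9] / [2, 4] / [5, 8];  Q = [1, 2, 5, 7, 9] / [3, 6] / [4, 8]
Final shape: (5, 2, 2).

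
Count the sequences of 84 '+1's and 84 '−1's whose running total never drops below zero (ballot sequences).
C_84 = 270557451039395118028642463289168566420671280440

These ballot sequences are counted by the Catalan number C_n = (1/(n + 1)) · C(2n, n). For n = 84: C_84 = (1/85) · C(168, 84) = 22997383338348585032434609379579328145757058837400/85 = 270557451039395118028642463289168566420671280440.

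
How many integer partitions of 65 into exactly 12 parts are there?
p(65, 12 parts) = 143948

Partitions of n into exactly k parts are in bijection with partitions of n − k into at most k parts (subtract 1 from each part). So p(65, exactly 12) = p(53, parts ≤ 12). Computing via the recurrence p(m, j) = p(m, j−1) + p(m−j, j) gives 143948.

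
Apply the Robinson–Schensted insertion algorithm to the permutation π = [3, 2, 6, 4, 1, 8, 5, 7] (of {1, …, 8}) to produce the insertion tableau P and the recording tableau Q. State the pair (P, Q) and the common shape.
P = [1, 4, 5, 7] / [2, 6, 8] / [3];  Q = [1, 3, 6, 8] / [2, 4, 7] / [5];  common shape = (4, 3, 1)

Row-insert the values π_1, π_2, … into P one at a time, bumping the leftmost entry strictly greater than the inserted value down to the next row. The recording tableau Q records, in position (i, j), the step at which that cell was added to P.
  Insert 3 (step 1): P = [3];  Q = [1]
  Insert 2 (step 2): P = [2] / [3];  Q = [1] / [2]
  Insert 6 (step 3): P = [2, 6] / [3];  Q = [1, 3] / [2]
  Insert 4 (step 4): P = [2, 4] / [3, 6];  Q = [1, 3] / [2, 4]
  Insert 1 (step 5): P = [1, 4] / [2, 6] / [3];  Q = [1, 3] / [2, 4] / [5]
  Insert 8 (step 6): P = [1, 4, 8] / [2, 6] / [3];  Q = [1, 3, 6] / [2, 4] / [5]
  Insert 5 (step 7): P = [1, 4, 5] / [2, 6, 8] / [3];  Q = [1, 3, 6] / [2, 4, 7] / [5]
  Insert 7 (step 8): P = [1, 4, 5, 7] / [2, 6, 8] / [3];  Q = [1, 3, 6, 8] / [2, 4, 7] / [5]
Final shape: (4, 3, 1).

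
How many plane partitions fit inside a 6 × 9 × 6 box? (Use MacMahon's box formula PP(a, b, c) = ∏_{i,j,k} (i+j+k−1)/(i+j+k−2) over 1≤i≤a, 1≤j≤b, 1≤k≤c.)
PP(6, 9, 6) = 6062460972064640

Evaluate the triple product over i = 1..6, j = 1..9, k = 1..6. The factors are (2/1) · (3/2) · (4/3) · (5/4) · (6/5) · (7/6) · (3/2) · (4/3) · … (324 factors total). The numerators and denominators telescope so the product is an integer; carrying out the multiplication exactly gives PP(6, 9, 6) = 6062460972064640.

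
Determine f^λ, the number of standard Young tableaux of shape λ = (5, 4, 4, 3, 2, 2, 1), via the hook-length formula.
# SYT of shape (5, 4, 4, 3, 2, 2, 1) = 514377500

Hook-length formula: f^λ = n! / Π hook(c), product over all cells c of the Young diagram. For λ = (5, 4, 4, 3, 2, 2, 1), n = 21 boxes. Hook lengths by row (left-to-right, top-to-bottom): [11, 9, 6, 4, 1]; [9, 7, 4, 2]; [8, 6, 3, 1]; [6, 4, 1]; [4, 2]; [3, 1]; [1]. Product of hooks = 99325771776. So f^λ = 21! / 99325771776 = 51090942171709440000 / 99325771776 = 514377500.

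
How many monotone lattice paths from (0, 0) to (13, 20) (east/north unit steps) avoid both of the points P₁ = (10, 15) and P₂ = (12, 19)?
Number of paths = 205937630

Inclusion–exclusion. Total paths: C(33, 13) = 573166440. Through P₁: C(25, 10)·C(8, 3) = 183050560. Through P₂: C(31, 12)·C(2, 1) = 282241050. Since P₁ is strictly southwest of P₂, a monotone path through both must visit P₁ then P₂; paths through both = C(25, 10)·C(6, 2)·C(2, 1) = 98062800. Avoid both = 573166440 − 183050560 − 282241050 + 98062800 = 205937630.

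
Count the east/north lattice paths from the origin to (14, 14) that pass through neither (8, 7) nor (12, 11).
Number of paths = 20057860

Inclusion–exclusion. Total paths: C(28, 14) = 40116600. Through P₁: C(15, 8)·C(13, 6) = 11042460. Through P₂: C(23, 12)·C(5, 2) = 13520780. Since P₁ is strictly southwest of P₂, a monotone path through both must visit P₁ then P₂; paths through both = C(15, 8)·C(8, 4)·C(5, 2) = 4504500. Avoid both = 40116600 − 11042460 − 13520780 + 4504500 = 20057860.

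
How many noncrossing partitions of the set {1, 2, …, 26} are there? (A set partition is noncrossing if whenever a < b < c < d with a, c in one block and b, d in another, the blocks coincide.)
C_26 = 18367353072152

These noncrossing partitions are counted by the Catalan number C_n = (1/(n + 1)) · C(2n, n). For n = 26: C_26 = (1/27) · C(52, 26) = 495918532948104/27 = 18367353072152.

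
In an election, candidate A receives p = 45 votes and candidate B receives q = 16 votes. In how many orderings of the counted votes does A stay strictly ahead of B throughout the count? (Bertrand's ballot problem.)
Strict-lead orderings = 96414286661805

Total orderings of the 61 votes with 45 for A: C(61, 45) = 202802465047245. By the Bertrand ballot formula (Cycle Lemma / reflection principle), the number of orderings in which A is strictly ahead of B throughout is (p − q)/(p + q) · C(p + q, p) = (45 − 16)/(45 + 16) · 202802465047245 = 96414286661805.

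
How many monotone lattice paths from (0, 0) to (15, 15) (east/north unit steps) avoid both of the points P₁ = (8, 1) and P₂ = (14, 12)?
Number of paths = 115885736

Inclusion–exclusion. Total paths: C(30, 15) = 155117520. Through P₁: C(9, 8)·C(21, 7) = 1046520. Through P₂: C(26, 14)·C(4, 1) = 38630800. Since P₁ is strictly southwest of P₂, a monotone path through both must visit P₁ then P₂; paths through both = C(9, 8)·C(17, 6)·C(4, 1) = 445536. Avoid both = 155117520 − 1046520 − 38630800 + 445536 = 115885736.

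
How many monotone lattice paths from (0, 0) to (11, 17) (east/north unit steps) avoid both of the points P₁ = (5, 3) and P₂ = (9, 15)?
Number of paths = 12070116

Inclusion–exclusion. Total paths: C(28, 11) = 21474180. Through P₁: C(8, 5)·C(20, 6) = 2170560. Through P₂: C(24, 9)·C(4, 2) = 7845024. Since P₁ is strictly southwest of P₂, a monotone path through both must visit P₁ then P₂; paths through both = C(8, 5)·C(16, 4)·C(4, 2) = 611520. Avoid both = 21474180 − 2170560 − 7845024 + 611520 = 12070116.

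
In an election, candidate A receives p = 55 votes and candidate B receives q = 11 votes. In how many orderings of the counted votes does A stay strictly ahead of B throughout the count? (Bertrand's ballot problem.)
Strict-lead orderings = 716055197312

Total orderings of the 66 votes with 55 for A: C(66, 55) = 1074082795968. By the Bertrand ballot formula (Cycle Lemma / reflection principle), the number of orderings in which A is strictly ahead of B throughout is (p − q)/(p + q) · C(p + q, p) = (55 − 11)/(55 + 11) · 1074082795968 = 716055197312.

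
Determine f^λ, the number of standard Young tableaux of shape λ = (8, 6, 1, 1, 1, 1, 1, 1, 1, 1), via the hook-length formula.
# SYT of shape (8, 6, 1, 1, 1, 1, 1, 1, 1, 1) = 72625410

Hook-length formula: f^λ = n! / Π hook(c), product over all cells c of the Young diagram. For λ = (8, 6, 1, 1, 1, 1, 1, 1, 1, 1), n = 22 boxes. Hook lengths by row (left-to-right, top-to-bottom): [17, 8, 7, 6, 5, 4, 2, 1]; [14, 5, 4, 3, 2, 1]; [8]; [7]; [6]; [5]; [4]; [3]; [2]; [1]. Product of hooks = 15476686848000. So f^λ = 22! / 15476686848000 = 1124000727777607680000 / 15476686848000 = 72625410.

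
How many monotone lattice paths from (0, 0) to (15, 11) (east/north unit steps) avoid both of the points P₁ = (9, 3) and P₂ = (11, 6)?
Number of paths = 5783324

Inclusion–exclusion. Total paths: C(26, 15) = 7726160. Through P₁: C(12, 9)·C(14, 6) = 660660. Through P₂: C(17, 11)·C(9, 4) = 1559376. Since P₁ is strictly southwest of P₂, a monotone path through both must visit P₁ then P₂; paths through both = C(12, 9)·C(5, 2)·C(9, 4) = 277200. Avoid both = 7726160 − 660660 − 1559376 + 277200 = 5783324.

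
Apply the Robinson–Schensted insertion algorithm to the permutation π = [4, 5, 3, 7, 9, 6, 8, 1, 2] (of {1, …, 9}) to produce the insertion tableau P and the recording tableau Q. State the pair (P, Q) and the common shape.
P = [1, 2, 6, 8] / [3, 5, 9] / [4, 7];  Q = [1, 2, 4, 5] / [3, 6, 7] / [8, 9];  common shape = (4, 3, 2)

Row-insert the values π_1, π_2, … into P one at a time, bumping the leftmost entry strictly greater than the inserted value down to the next row. The recording tableau Q records, in position (i, j), the step at which that cell was added to P.
  Insert 4 (step 1): P = [4];  Q = [1]
  Insert 5 (step 2): P = [4, 5];  Q = [1, 2]
  Insert 3 (step 3): P = [3, 5] / [4];  Q = [1, 2] / [3]
  Insert 7 (step 4): P = [3, 5, 7] / [4];  Q = [1, 2, 4] / [3]
  Insert 9 (step 5): P = [3, 5, 7, 9] / [4];  Q = [1, 2, 4, 5] / [3]
  Insert 6 (step 6): P = [3, 5, 6, 9] / [4, 7];  Q = [1, 2, 4, 5] / [3, 6]
  Insert 8 (step 7): P = [3, 5, 6, 8] / [4, 7, 9];  Q = [1, 2, 4, 5] / [3, 6, 7]
  Insert 1 (step 8): P = [1, 5, 6, 8] / [3, 7, 9] / [4];  Q = [1, 2, 4, 5] / [3, 6, 7] / [8]
  Insert 2 (step 9): P = [1, 2, 6, 8] / [3, 5, 9] / [4, 7];  Q = [1, 2, 4, 5] / [3, 6, 7] / [8, 9]
Final shape: (4, 3, 2).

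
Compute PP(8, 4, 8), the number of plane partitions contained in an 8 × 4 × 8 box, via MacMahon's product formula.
PP(8, 4, 8) = 15484613937936

Evaluate the triple product over i = 1..8, j = 1..4, k = 1..8. The factors are (2/1) · (3/2) · (4/3) · (5/4) · (6/5) · (7/6) · (8/7) · (9/8) · … (256 factors total). The numerators and denominators telescope so the product is an integer; carrying out the multiplication exactly gives PP(8, 4, 8) = 15484613937936.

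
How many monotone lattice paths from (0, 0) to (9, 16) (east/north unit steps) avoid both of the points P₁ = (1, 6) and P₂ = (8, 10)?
Number of paths = 1446533

Inclusion–exclusion. Total paths: C(25, 9) = 2042975. Through P₁: C(7, 1)·C(18, 8) = 306306. Through P₂: C(18, 8)·C(7, 1) = 306306. Since P₁ is strictly southwest of P₂, a monotone path through both must visit P₁ then P₂; paths through both = C(7, 1)·C(11, 7)·C(7, 1) = 16170. Avoid both = 2042975 − 306306 − 306306 + 16170 = 1446533.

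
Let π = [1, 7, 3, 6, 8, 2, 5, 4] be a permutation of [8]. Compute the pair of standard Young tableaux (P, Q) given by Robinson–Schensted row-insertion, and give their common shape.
P = [1, 2, 4, 8] / [3, 5] / [6] / [7];  Q = [1, 2, 4, 5] / [3, 7] / [6] / [8];  common shape = (4, 2, 1, 1)

Row-insert the values π_1, π_2, … into P one at a time, bumping the leftmost entry strictly greater than the inserted value down to the next row. The recording tableau Q records, in position (i, j), the step at which that cell was added to P.
  Insert 1 (step 1): P = [1];  Q = [1]
  Insert 7 (step 2): P = [1, 7];  Q = [1, 2]
  Insert 3 (step 3): P = [1, 3] / [7];  Q = [1, 2] / [3]
  Insert 6 (step 4): P = [1, 3, 6] / [7];  Q = [1, 2, 4] / [3]
  Insert 8 (step 5): P = [1, 3, 6, 8] / [7];  Q = [1, 2, 4, 5] / [3]
  Insert 2 (step 6): P = [1, 2, 6, 8] / [3] / [7];  Q = [1, 2, 4, 5] / [3] / [6]
  Insert 5 (step 7): P = [1, 2, 5, 8] / [3, 6] / [7];  Q = [1, 2, 4, 5] / [3, 7] / [6]
  Insert 4 (step 8): P = [1, 2, 4, 8] / [3, 5] / [6] / [7];  Q = [1, 2, 4, 5] / [3, 7] / [6] / [8]
Final shape: (4, 2, 1, 1).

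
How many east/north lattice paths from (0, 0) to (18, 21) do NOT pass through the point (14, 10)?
Number of paths = 59682029550

Total paths from (0, 0) to (18, 21): C(39, 18) = 62359143990. Paths through (14, 10): (paths (0, 0) → (14, 10)) × (paths (14, 10) → (18, 21)) = C(24, 14) · C(15, 4) = 1961256 · 1365 = 2677114440. Avoidance count = 62359143990 − 2677114440 = 59682029550.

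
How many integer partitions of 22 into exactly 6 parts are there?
p(22, 6 parts) = 136

Partitions of n into exactly k parts are in bijection with partitions of n − k into at most k parts (subtract 1 from each part). So p(22, exactly 6) = p(16, parts ≤ 6). Computing via the recurrence p(m, j) = p(m, j−1) + p(m−j, j) gives 136.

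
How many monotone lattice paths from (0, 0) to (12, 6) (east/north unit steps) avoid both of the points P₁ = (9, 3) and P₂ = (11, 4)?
Number of paths = 12049

Inclusion–exclusion. Total paths: C(18, 12) = 18564. Through P₁: C(12, 9)·C(6, 3) = 4400. Through P₂: C(15, 11)·C(3, 1) = 4095. Since P₁ is strictly southwest of P₂, a monotone path through both must visit P₁ then P₂; paths through both = C(12, 9)·C(3, 2)·C(3, 1) = 1980. Avoid both = 18564 − 4400 − 4095 + 1980 = 12049.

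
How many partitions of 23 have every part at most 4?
p(23, parts ≤ 4) = 150

Use the recurrence p(n, m) = p(n, m−1) + p(n−m, m): either the largest part is < m (count p(n, m−1)) or the largest part is exactly m (remove one copy of m, count p(n−m, m)). With p(0, ·) = 1 this gives p(23, parts ≤ 4) = 150. (By conjugating Young diagrams, this also counts partitions of 23 into at most 4 parts.)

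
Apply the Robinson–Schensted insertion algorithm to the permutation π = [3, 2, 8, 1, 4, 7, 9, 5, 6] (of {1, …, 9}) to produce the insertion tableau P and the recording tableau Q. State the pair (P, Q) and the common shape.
P = [1, 4, 5, 6] / [2, 7, 9] / [3, 8];  Q = [1, 3, 6, 7] / [2, 5, 9] / [4, 8];  common shape = (4, 3, 2)

Row-insert the values π_1, π_2, … into P one at a time, bumping the leftmost entry strictly greater than the inserted value down to the next row. The recording tableau Q records, in position (i, j), the step at which that cell was added to P.
  Insert 3 (step 1): P = [3];  Q = [1]
  Insert 2 (step 2): P = [2] / [3];  Q = [1] / [2]
  Insert 8 (step 3): P = [2, 8] / [3];  Q = [1, 3] / [2]
  Insert 1 (step 4): P = [1, 8] / [2] / [3];  Q = [1, 3] / [2] / [4]
  Insert 4 (step 5): P = [1, 4] / [2, 8] / [3];  Q = [1, 3] / [2, 5] / [4]
  Insert 7 (step 6): P = [1, 4, 7] / [2, 8] / [3];  Q = [1, 3, 6] / [2, 5] / [4]
  Insert 9 (step 7): P = [1, 4, 7, 9] / [2, 8] / [3];  Q = [1, 3, 6, 7] / [2, 5] / [4]
  Insert 5 (step 8): P = [1, 4, 5, 9] / [2, 7] / [3, 8];  Q = [1, 3, 6, 7] / [2, 5] / [4, 8]
  Insert 6 (step 9): P = [1, 4, 5, 6] / [2, 7, 9] / [3, 8];  Q = [1, 3, 6, 7] / [2, 5, 9] / [4, 8]
Final shape: (4, 3, 2).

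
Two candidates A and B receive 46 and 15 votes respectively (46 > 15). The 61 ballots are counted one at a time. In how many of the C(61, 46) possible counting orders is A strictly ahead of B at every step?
Strict-lead orderings = 35848190542920

Total orderings of the 61 votes with 46 for A: C(61, 46) = 70539987842520. By the Bertrand ballot formula (Cycle Lemma / reflection principle), the number of orderings in which A is strictly ahead of B throughout is (p − q)/(p + q) · C(p + q, p) = (46 − 15)/(46 + 15) · 70539987842520 = 35848190542920.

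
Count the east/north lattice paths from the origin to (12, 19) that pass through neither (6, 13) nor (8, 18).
Number of paths = 111088042

Inclusion–exclusion. Total paths: C(31, 12) = 141120525. Through P₁: C(19, 6)·C(12, 6) = 25069968. Through P₂: C(26, 8)·C(5, 4) = 7811375. Since P₁ is strictly southwest of P₂, a monotone path through both must visit P₁ then P₂; paths through both = C(19, 6)·C(7, 2)·C(5, 4) = 2848860. Avoid both = 141120525 − 25069968 − 7811375 + 2848860 = 111088042.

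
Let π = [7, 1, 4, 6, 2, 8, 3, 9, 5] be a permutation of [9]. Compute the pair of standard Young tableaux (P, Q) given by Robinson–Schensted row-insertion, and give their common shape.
P = [1, 2, 3, 5, 9] / [4, 6, 8] / [7];  Q = [1, 3, 4, 6, 8] / [2, 7, 9] / [5];  common shape = (5, 3, 1)

Row-insert the values π_1, π_2, … into P one at a time, bumping the leftmost entry strictly greater than the inserted value down to the next row. The recording tableau Q records, in position (i, j), the step at which that cell was added to P.
  Insert 7 (step 1): P = [7];  Q = [1]
  Insert 1 (step 2): P = [1] / [7];  Q = [1] / [2]
  Insert 4 (step 3): P = [1, 4] / [7];  Q = [1, 3] / [2]
  Insert 6 (step 4): P = [1, 4, 6] / [7];  Q = [1, 3, 4] / [2]
  Insert 2 (step 5): P = [1, 2, 6] / [4] / [7];  Q = [1, 3, 4] / [2] / [5]
  Insert 8 (step 6): P = [1, 2, 6, 8] / [4] / [7];  Q = [1, 3, 4, 6] / [2] / [5]
  Insert 3 (step 7): P = [1, 2, 3, 8] / [4, 6] / [7];  Q = [1, 3, 4, 6] / [2, 7] / [5]
  Insert 9 (step 8): P = [1, 2, 3, 8, 9] / [4, 6] / [7];  Q = [1, 3, 4, 6, 8] / [2, 7] / [5]
  Insert 5 (step 9): P = [1, 2, 3, 5, 9] / [4, 6, 8] / [7];  Q = [1, 3, 4, 6, 8] / [2, 7, 9] / [5]
Final shape: (5, 3, 1).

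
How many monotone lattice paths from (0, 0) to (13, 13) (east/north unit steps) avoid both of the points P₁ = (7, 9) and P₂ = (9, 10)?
Number of paths = 5966170

Inclusion–exclusion. Total paths: C(26, 13) = 10400600. Through P₁: C(16, 7)·C(10, 6) = 2402400. Through P₂: C(19, 9)·C(7, 4) = 3233230. Since P₁ is strictly southwest of P₂, a monotone path through both must visit P₁ then P₂; paths through both = C(16, 7)·C(3, 2)·C(7, 4) = 1201200. Avoid both = 10400600 − 2402400 − 3233230 + 1201200 = 5966170.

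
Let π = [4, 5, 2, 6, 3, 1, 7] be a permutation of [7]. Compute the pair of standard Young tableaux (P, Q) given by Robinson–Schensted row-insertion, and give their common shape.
P = [1, 3, 6, 7] / [2, 5] / [4];  Q = [1, 2, 4, 7] / [3, 5] / [6];  common shape = (4, 2, 1)

Row-insert the values π_1, π_2, … into P one at a time, bumping the leftmost entry strictly greater than the inserted value down to the next row. The recording tableau Q records, in position (i, j), the step at which that cell was added to P.
  Insert 4 (step 1): P = [4];  Q = [1]
  Insert 5 (step 2): P = [4, 5];  Q = [1, 2]
  Insert 2 (step 3): P = [2, 5] / [4];  Q = [1, 2] / [3]
  Insert 6 (step 4): P = [2, 5, 6] / [4];  Q = [1, 2, 4] / [3]
  Insert 3 (step 5): P = [2, 3, 6] / [4, 5];  Q = [1, 2, 4] / [3, 5]
  Insert 1 (step 6): P = [1, 3, 6] / [2, 5] / [4];  Q = [1, 2, 4] / [3, 5] / [6]
  Insert 7 (step 7): P = [1, 3, 6, 7] / [2, 5] / [4];  Q = [1, 2, 4, 7] / [3, 5] / [6]
Final shape: (4, 2, 1).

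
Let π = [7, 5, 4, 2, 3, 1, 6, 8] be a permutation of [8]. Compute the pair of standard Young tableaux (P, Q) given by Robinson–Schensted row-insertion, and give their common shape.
P = [1, 3, 6, 8] / [2] / [4] / [5] / [7];  Q = [1, 5, 7, 8] / [2] / [3] / [4] / [6];  common shape = (4, 1, 1, 1, 1)

Row-insert the values π_1, π_2, … into P one at a time, bumping the leftmost entry strictly greater than the inserted value down to the next row. The recording tableau Q records, in position (i, j), the step at which that cell was added to P.
  Insert 7 (step 1): P = [7];  Q = [1]
  Insert 5 (step 2): P = [5] / [7];  Q = [1] / [2]
  Insert 4 (step 3): P = [4] / [5] / [7];  Q = [1] / [2] / [3]
  Insert 2 (step 4): P = [2] / [4] / [5] / [7];  Q = [1] / [2] / [3] / [4]
  Insert 3 (step 5): P = [2, 3] / [4] / [5] / [7];  Q = [1, 5] / [2] / [3] / [4]
  Insert 1 (step 6): P = [1, 3] / [2] / [4] / [5] / [7];  Q = [1, 5] / [2] / [3] / [4] / [6]
  Insert 6 (step 7): P = [1, 3, 6] / [2] / [4] / [5] / [7];  Q = [1, 5, 7] / [2] / [3] / [4] / [6]
  Insert 8 (step 8): P = [1, 3, 6, 8] / [2] / [4] / [5] / [7];  Q = [1, 5, 7, 8] / [2] / [3] / [4] / [6]
Final shape: (4, 1, 1, 1, 1).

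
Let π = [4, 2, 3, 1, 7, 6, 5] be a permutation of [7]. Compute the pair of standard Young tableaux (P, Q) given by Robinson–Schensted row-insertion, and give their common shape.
P = [1, 3, 5] / [2, 6] / [4, 7];  Q = [1, 3, 5] / [2, 6] / [4, 7];  common shape = (3, 2, 2)

Row-insert the values π_1, π_2, … into P one at a time, bumping the leftmost entry strictly greater than the inserted value down to the next row. The recording tableau Q records, in position (i, j), the step at which that cell was added to P.
  Insert 4 (step 1): P = [4];  Q = [1]
  Insert 2 (step 2): P = [2] / [4];  Q = [1] / [2]
  Insert 3 (step 3): P = [2, 3] / [4];  Q = [1, 3] / [2]
  Insert 1 (step 4): P = [1, 3] / [2] / [4];  Q = [1, 3] / [2] / [4]
  Insert 7 (step 5): P = [1, 3, 7] / [2] / [4];  Q = [1, 3, 5] / [2] / [4]
  Insert 6 (step 6): P = [1, 3, 6] / [2, 7] / [4];  Q = [1, 3, 5] / [2, 6] / [4]
  Insert 5 (step 7): P = [1, 3, 5] / [2, 6] / [4, 7];  Q = [1, 3, 5] / [2, 6] / [4, 7]
Final shape: (3, 2, 2).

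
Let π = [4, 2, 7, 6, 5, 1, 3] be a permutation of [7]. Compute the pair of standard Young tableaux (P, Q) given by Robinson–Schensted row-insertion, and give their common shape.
P = [1, 3] / [2, 5] / [4, 6] / [7];  Q = [1, 3] / [2, 4] / [5, 7] / [6];  common shape = (2, 2, 2, 1)

Row-insert the values π_1, π_2, … into P one at a time, bumping the leftmost entry strictly greater than the inserted value down to the next row. The recording tableau Q records, in position (i, j), the step at which that cell was added to P.
  Insert 4 (step 1): P = [4];  Q = [1]
  Insert 2 (step 2): P = [2] / [4];  Q = [1] / [2]
  Insert 7 (step 3): P = [2, 7] / [4];  Q = [1, 3] / [2]
  Insert 6 (step 4): P = [2, 6] / [4, 7];  Q = [1, 3] / [2, 4]
  Insert 5 (step 5): P = [2, 5] / [4, 6] / [7];  Q = [1, 3] / [2, 4] / [5]
  Insert 1 (step 6): P = [1, 5] / [2, 6] / [4] / [7];  Q = [1, 3] / [2, 4] / [5] / [6]
  Insert 3 (step 7): P = [1, 3] / [2, 5] / [4, 6] / [7];  Q = [1, 3] / [2, 4] / [5, 7] / [6]
Final shape: (2, 2, 2, 1).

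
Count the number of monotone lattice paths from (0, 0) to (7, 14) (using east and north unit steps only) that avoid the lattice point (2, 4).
Number of paths = 71235

Total paths from (0, 0) to (7, 14): C(21, 7) = 116280. Paths through (2, 4): (paths (0, 0) → (2, 4)) × (paths (2, 4) → (7, 14)) = C(6, 2) · C(15, 5) = 15 · 3003 = 45045. Avoidance count = 116280 − 45045 = 71235.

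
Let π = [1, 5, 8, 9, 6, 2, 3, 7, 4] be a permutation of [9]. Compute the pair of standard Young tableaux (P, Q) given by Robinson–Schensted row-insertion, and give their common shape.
P = [1, 2, 3, 4] / [5, 6, 7] / [8, 9];  Q = [1, 2, 3, 4] / [5, 7, 8] / [6, 9];  common shape = (4, 3, 2)

Row-insert the values π_1, π_2, … into P one at a time, bumping the leftmost entry strictly greater than the inserted value down to the next row. The recording tableau Q records, in position (i, j), the step at which that cell was added to P.
  Insert 1 (step 1): P = [1];  Q = [1]
  Insert 5 (step 2): P = [1, 5];  Q = [1, 2]
  Insert 8 (step 3): P = [1, 5, 8];  Q = [1, 2, 3]
  Insert 9 (step 4): P = [1, 5, 8, 9];  Q = [1, 2, 3, 4]
  Insert 6 (step 5): P = [1, 5, 6, 9] / [8];  Q = [1, 2, 3, 4] / [5]
  Insert 2 (step 6): P = [1, 2, 6, 9] / [5] / [8];  Q = [1, 2, 3, 4] / [5] / [6]
  Insert 3 (step 7): P = [1, 2, 3, 9] / [5, 6] / [8];  Q = [1, 2, 3, 4] / [5, 7] / [6]
  Insert 7 (step 8): P = [1, 2, 3, 7] / [5, 6, 9] / [8];  Q = [1, 2, 3, 4] / [5, 7, 8] / [6]
  Insert 4 (step 9): P = [1, 2, 3, 4] / [5, 6, 7] / [8, 9];  Q = [1, 2, 3, 4] / [5, 7, 8] / [6, 9]
Final shape: (4, 3, 2).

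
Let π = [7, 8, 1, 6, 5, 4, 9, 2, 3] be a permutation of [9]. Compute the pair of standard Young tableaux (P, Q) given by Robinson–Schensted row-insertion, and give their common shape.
P = [1, 2, 3] / [4, 8, 9] / [5] / [6] / [7];  Q = [1, 2, 7] / [3, 4, 9] / [5] / [6] / [8];  common shape = (3, 3, 1, 1, 1)

Row-insert the values π_1, π_2, … into P one at a time, bumping the leftmost entry strictly greater than the inserted value down to the next row. The recording tableau Q records, in position (i, j), the step at which that cell was added to P.
  Insert 7 (step 1): P = [7];  Q = [1]
  Insert 8 (step 2): P = [7, 8];  Q = [1, 2]
  Insert 1 (step 3): P = [1, 8] / [7];  Q = [1, 2] / [3]
  Insert 6 (step 4): P = [1, 6] / [7, 8];  Q = [1, 2] / [3, 4]
  Insert 5 (step 5): P = [1, 5] / [6, 8] / [7];  Q = [1, 2] / [3, 4] / [5]
  Insert 4 (step 6): P = [1, 4] / [5, 8] / [6] / [7];  Q = [1, 2] / [3, 4] / [5] / [6]
  Insert 9 (step 7): P = [1, 4, 9] / [5, 8] / [6] / [7];  Q = [1, 2, 7] / [3, 4] / [5] / [6]
  Insert 2 (step 8): P = [1, 2, 9] / [4, 8] / [5] / [6] / [7];  Q = [1, 2, 7] / [3, 4] / [5] / [6] / [8]
  Insert 3 (step 9): P = [1, 2, 3] / [4, 8, 9] / [5] / [6] / [7];  Q = [1, 2, 7] / [3, 4, 9] / [5] / [6] / [8]
Final shape: (3, 3, 1, 1, 1).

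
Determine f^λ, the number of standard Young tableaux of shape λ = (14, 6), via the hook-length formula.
# SYT of shape (14, 6) = 23256

Hook-length formula: f^λ = n! / Π hook(c), product over all cells c of the Young diagram. For λ = (14, 6), n = 20 boxes. Hook lengths by row (left-to-right, top-to-bottom): [15, 14, 13, 12, 11, 10, 8, 7, 6, 5, 4, 3, 2, 1]; [6, 5, 4, 3, 2, 1]. Product of hooks = 104613949440000. So f^λ = 20! / 104613949440000 = 2432902008176640000 / 104613949440000 = 23256.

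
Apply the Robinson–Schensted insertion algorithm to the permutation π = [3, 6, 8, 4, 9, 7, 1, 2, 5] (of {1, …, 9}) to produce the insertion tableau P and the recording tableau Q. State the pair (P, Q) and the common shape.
P = [1, 2, 5, 9] / [3, 4, 7] / [6, 8];  Q = [1, 2, 3, 5] / [4, 6, 9] / [7, 8];  common shape = (4, 3, 2)

Row-insert the values π_1, π_2, … into P one at a time, bumping the leftmost entry strictly greater than the inserted value down to the next row. The recording tableau Q records, in position (i, j), the step at which that cell was added to P.
  Insert 3 (step 1): P = [3];  Q = [1]
  Insert 6 (step 2): P = [3, 6];  Q = [1, 2]
  Insert 8 (step 3): P = [3, 6, 8];  Q = [1, 2, 3]
  Insert 4 (step 4): P = [3, 4, 8] / [6];  Q = [1, 2, 3] / [4]
  Insert 9 (step 5): P = [3, 4, 8, 9] / [6];  Q = [1, 2, 3, 5] / [4]
  Insert 7 (step 6): P = [3, 4, 7, 9] / [6, 8];  Q = [1, 2, 3, 5] / [4, 6]
  Insert 1 (step 7): P = [1, 4, 7, 9] / [3, 8] / [6];  Q = [1, 2, 3, 5] / [4, 6] / [7]
  Insert 2 (step 8): P = [1, 2, 7, 9] / [3, 4] / [6, 8];  Q = [1, 2, 3, 5] / [4, 6] / [7, 8]
  Insert 5 (step 9): P = [1, 2, 5, 9] / [3, 4, 7] / [6, 8];  Q = [1, 2, 3, 5] / [4, 6, 9] / [7, 8]
Final shape: (4, 3, 2).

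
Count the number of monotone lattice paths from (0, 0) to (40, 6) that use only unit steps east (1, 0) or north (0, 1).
Number of paths = 9366819

A monotone lattice path from (0, 0) to (40, 6) consists of 40 east steps and 6 north steps in some order, so it is determined by which 40 of the 46 steps are east. The count is C(46, 40) = 9366819.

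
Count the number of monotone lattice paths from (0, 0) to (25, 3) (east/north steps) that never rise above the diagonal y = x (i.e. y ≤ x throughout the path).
Number of paths = 2898

By the reflection principle (André's argument), the number of monotone paths to (25, 3) with n ≤ m that never go above y = x is C(28, 25) − C(28, 26) = 3276 − 378 = 2898.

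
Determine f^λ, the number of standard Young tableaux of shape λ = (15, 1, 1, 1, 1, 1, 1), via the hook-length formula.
# SYT of shape (15, 1, 1, 1, 1, 1, 1) = 38760

Hook-length formula: f^λ = n! / Π hook(c), product over all cells c of the Young diagram. For λ = (15, 1, 1, 1, 1, 1, 1), n = 21 boxes. Hook lengths by row (left-to-right, top-to-bottom): [21, 14, 13, 12, 11, 10, 9, 8, 7, 6, 5, 4, 3, 2, 1]; [6]; [5]; [4]; [3]; [2]; [1]. Product of hooks = 1318135762944000. So f^λ = 21! / 1318135762944000 = 51090942171709440000 / 1318135762944000 = 38760.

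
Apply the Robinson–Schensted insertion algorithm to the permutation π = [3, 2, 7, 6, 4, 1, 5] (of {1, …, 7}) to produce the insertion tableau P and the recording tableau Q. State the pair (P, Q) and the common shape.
P = [1, 4, 5] / [2, 6] / [3] / [7];  Q = [1, 3, 7] / [2, 4] / [5] / [6];  common shape = (3, 2, 1, 1)

Row-insert the values π_1, π_2, … into P one at a time, bumping the leftmost entry strictly greater than the inserted value down to the next row. The recording tableau Q records, in position (i, j), the step at which that cell was added to P.
  Insert 3 (step 1): P = [3];  Q = [1]
  Insert 2 (step 2): P = [2] / [3];  Q = [1] / [2]
  Insert 7 (step 3): P = [2, 7] / [3];  Q = [1, 3] / [2]
  Insert 6 (step 4): P = [2, 6] / [3, 7];  Q = [1, 3] / [2, 4]
  Insert 4 (step 5): P = [2, 4] / [3, 6] / [7];  Q = [1, 3] / [2, 4] / [5]
  Insert 1 (step 6): P = [1, 4] / [2, 6] / [3] / [7];  Q = [1, 3] / [2, 4] / [5] / [6]
  Insert 5 (step 7): P = [1, 4, 5] / [2, 6] / [3] / [7];  Q = [1, 3, 7] / [2, 4] / [5] / [6]
Final shape: (3, 2, 1, 1).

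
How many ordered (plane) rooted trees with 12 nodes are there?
C_11 = 58786

These ordered rooted trees are counted by the Catalan number C_n = (1/(n + 1)) · C(2n, n). For n = 11: C_11 = (1/12) · C(22, 11) = 705432/12 = 58786.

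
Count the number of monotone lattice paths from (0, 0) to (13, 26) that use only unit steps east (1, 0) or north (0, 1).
Number of paths = 8122425444

A monotone lattice path from (0, 0) to (13, 26) consists of 13 east steps and 26 north steps in some order, so it is determined by which 13 of the 39 steps are east. The count is C(39, 13) = 8122425444.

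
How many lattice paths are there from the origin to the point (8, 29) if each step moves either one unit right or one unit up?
Number of paths = 38608020

A monotone lattice path from (0, 0) to (8, 29) consists of 8 east steps and 29 north steps in some order, so it is determined by which 8 of the 37 steps are east. The count is C(37, 8) = 38608020.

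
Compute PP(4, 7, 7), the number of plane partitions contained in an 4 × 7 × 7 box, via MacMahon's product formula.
PP(4, 7, 7) = 142174944340

Evaluate the triple product over i = 1..4, j = 1..7, k = 1..7. The factors are (2/1) · (3/2) · (4/3) · (5/4) · (6/5) · (7/6) · (8/7) · (3/2) · … (196 factors total). The numerators and denominators telescope so the product is an integer; carrying out the multiplication exactly gives PP(4, 7, 7) = 142174944340.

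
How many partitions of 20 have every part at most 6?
p(20, parts ≤ 6) = 282

Use the recurrence p(n, m) = p(n, m−1) + p(n−m, m): either the largest part is < m (count p(n, m−1)) or the largest part is exactly m (remove one copy of m, count p(n−m, m)). With p(0, ·) = 1 this gives p(20, parts ≤ 6) = 282. (By conjugating Young diagrams, this also counts partitions of 20 into at most 6 parts.)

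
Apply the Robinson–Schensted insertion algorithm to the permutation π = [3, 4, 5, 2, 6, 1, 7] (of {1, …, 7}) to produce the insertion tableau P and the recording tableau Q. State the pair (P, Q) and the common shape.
P = [1, 4, 5, 6, 7] / [2] / [3];  Q = [1, 2, 3, 5, 7] / [4] / [6];  common shape = (5, 1, 1)

Row-insert the values π_1, π_2, … into P one at a time, bumping the leftmost entry strictly greater than the inserted value down to the next row. The recording tableau Q records, in position (i, j), the step at which that cell was added to P.
  Insert 3 (step 1): P = [3];  Q = [1]
  Insert 4 (step 2): P = [3, 4];  Q = [1, 2]
  Insert 5 (step 3): P = [3, 4, 5];  Q = [1, 2, 3]
  Insert 2 (step 4): P = [2, 4, 5] / [3];  Q = [1, 2, 3] / [4]
  Insert 6 (step 5): P = [2, 4, 5, 6] / [3];  Q = [1, 2, 3, 5] / [4]
  Insert 1 (step 6): P = [1, 4, 5, 6] / [2] / [3];  Q = [1, 2, 3, 5] / [4] / [6]
  Insert 7 (step 7): P = [1, 4, 5, 6, 7] / [2] / [3];  Q = [1, 2, 3, 5, 7] / [4] / [6]
Final shape: (5, 1, 1).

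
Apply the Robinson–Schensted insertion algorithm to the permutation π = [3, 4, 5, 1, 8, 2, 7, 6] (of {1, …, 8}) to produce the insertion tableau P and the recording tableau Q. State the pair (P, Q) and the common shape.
P = [1, 2, 5, 6] / [3, 4, 7] / [8];  Q = [1, 2, 3, 5] / [4, 6, 7] / [8];  common shape = (4, 3, 1)

Row-insert the values π_1, π_2, … into P one at a time, bumping the leftmost entry strictly greater than the inserted value down to the next row. The recording tableau Q records, in position (i, j), the step at which that cell was added to P.
  Insert 3 (step 1): P = [3];  Q = [1]
  Insert 4 (step 2): P = [3, 4];  Q = [1, 2]
  Insert 5 (step 3): P = [3, 4, 5];  Q = [1, 2, 3]
  Insert 1 (step 4): P = [1, 4, 5] / [3];  Q = [1, 2, 3] / [4]
  Insert 8 (step 5): P = [1, 4, 5, 8] / [3];  Q = [1, 2, 3, 5] / [4]
  Insert 2 (step 6): P = [1, 2, 5, 8] / [3, 4];  Q = [1, 2, 3, 5] / [4, 6]
  Insert 7 (step 7): P = [1, 2, 5, 7] / [3, 4, 8];  Q = [1, 2, 3, 5] / [4, 6, 7]
  Insert 6 (step 8): P = [1, 2, 5, 6] / [3, 4, 7] / [8];  Q = [1, 2, 3, 5] / [4, 6, 7] / [8]
Final shape: (4, 3, 1).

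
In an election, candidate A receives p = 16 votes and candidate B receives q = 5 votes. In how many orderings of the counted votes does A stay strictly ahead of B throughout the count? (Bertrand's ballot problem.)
Strict-lead orderings = 10659

Total orderings of the 21 votes with 16 for A: C(21, 16) = 20349. By the Bertrand ballot formula (Cycle Lemma / reflection principle), the number of orderings in which A is strictly ahead of B throughout is (p − q)/(p + q) · C(p + q, p) = (16 − 5)/(16 + 5) · 20349 = 10659.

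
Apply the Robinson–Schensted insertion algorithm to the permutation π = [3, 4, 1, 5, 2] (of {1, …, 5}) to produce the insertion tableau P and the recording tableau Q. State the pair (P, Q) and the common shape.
P = [1, 2, 5] / [3, 4];  Q = [1, 2, 4] / [3, 5];  common shape = (3, 2)

Row-insert the values π_1, π_2, … into P one at a time, bumping the leftmost entry strictly greater than the inserted value down to the next row. The recording tableau Q records, in position (i, j), the step at which that cell was added to P.
  Insert 3 (step 1): P = [3];  Q = [1]
  Insert 4 (step 2): P = [3, 4];  Q = [1, 2]
  Insert 1 (step 3): P = [1, 4] / [3];  Q = [1, 2] / [3]
  Insert 5 (step 4): P = [1, 4, 5] / [3];  Q = [1, 2, 4] / [3]
  Insert 2 (step 5): P = [1, 2, 5] / [3, 4];  Q = [1, 2, 4] / [3, 5]
Final shape: (3, 2).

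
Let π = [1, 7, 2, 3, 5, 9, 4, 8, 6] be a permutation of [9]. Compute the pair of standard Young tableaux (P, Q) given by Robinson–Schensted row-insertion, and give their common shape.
P = [1, 2, 3, 4, 6] / [5, 8] / [7, 9];  Q = [1, 2, 4, 5, 6] / [3, 8] / [7, 9];  common shape = (5, 2, 2)

Row-insert the values π_1, π_2, … into P one at a time, bumping the leftmost entry strictly greater than the inserted value down to the next row. The recording tableau Q records, in position (i, j), the step at which that cell was added to P.
  Insert 1 (step 1): P = [1];  Q = [1]
  Insert 7 (step 2): P = [1, 7];  Q = [1, 2]
  Insert 2 (step 3): P = [1, 2] / [7];  Q = [1, 2] / [3]
  Insert 3 (step 4): P = [1, 2, 3] / [7];  Q = [1, 2, 4] / [3]
  Insert 5 (step 5): P = [1, 2, 3, 5] / [7];  Q = [1, 2, 4, 5] / [3]
  Insert 9 (step 6): P = [1, 2, 3, 5, 9] / [7];  Q = [1, 2, 4, 5, 6] / [3]
  Insert 4 (step 7): P = [1, 2, 3, 4, 9] / [5] / [7];  Q = [1, 2, 4, 5, 6] / [3] / [7]
  Insert 8 (step 8): P = [1, 2, 3, 4, 8] / [5, 9] / [7];  Q = [1, 2, 4, 5, 6] / [3, 8] / [7]
  Insert 6 (step 9): P = [1, 2, 3, 4, 6] / [5, 8] / [7, 9];  Q = [1, 2, 4, 5, 6] / [3, 8] / [7, 9]
Final shape: (5, 2, 2).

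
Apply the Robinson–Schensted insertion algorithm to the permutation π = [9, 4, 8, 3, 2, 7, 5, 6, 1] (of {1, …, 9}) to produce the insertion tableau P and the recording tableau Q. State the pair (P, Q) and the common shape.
P = [1, 5, 6] / [2, 7] / [3, 8] / [4] / [9];  Q = [1, 3, 8] / [2, 6] / [4, 7] / [5] / [9];  common shape = (3, 2, 2, 1, 1)

Row-insert the values π_1, π_2, … into P one at a time, bumping the leftmost entry strictly greater than the inserted value down to the next row. The recording tableau Q records, in position (i, j), the step at which that cell was added to P.
  Insert 9 (step 1): P = [9];  Q = [1]
  Insert 4 (step 2): P = [4] / [9];  Q = [1] / [2]
  Insert 8 (step 3): P = [4, 8] / [9];  Q = [1, 3] / [2]
  Insert 3 (step 4): P = [3, 8] / [4] / [9];  Q = [1, 3] / [2] / [4]
  Insert 2 (step 5): P = [2, 8] / [3] / [4] / [9];  Q = [1, 3] / [2] / [4] / [5]
  Insert 7 (step 6): P = [2, 7] / [3, 8] / [4] / [9];  Q = [1, 3] / [2, 6] / [4] / [5]
  Insert 5 (step 7): P = [2, 5] / [3, 7] / [4, 8] / [9];  Q = [1, 3] / [2, 6] / [4, 7] / [5]
  Insert 6 (step 8): P = [2, 5, 6] / [3, 7] / [4, 8] / [9];  Q = [1, 3, 8] / [2, 6] / [4, 7] / [5]
  Insert 1 (step 9): P = [1, 5, 6] / [2, 7] / [3, 8] / [4] / [9];  Q = [1, 3, 8] / [2, 6] / [4, 7] / [5] / [9]
Final shape: (3, 2, 2, 1, 1).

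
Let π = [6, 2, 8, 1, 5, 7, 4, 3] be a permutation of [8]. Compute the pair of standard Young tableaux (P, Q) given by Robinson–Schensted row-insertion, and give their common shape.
P = [1, 3, 7] / [2, 4] / [5, 8] / [6];  Q = [1, 3, 6] / [2, 5] / [4, 7] / [8];  common shape = (3, 2, 2, 1)

Row-insert the values π_1, π_2, … into P one at a time, bumping the leftmost entry strictly greater than the inserted value down to the next row. The recording tableau Q records, in position (i, j), the step at which that cell was added to P.
  Insert 6 (step 1): P = [6];  Q = [1]
  Insert 2 (step 2): P = [2] / [6];  Q = [1] / [2]
  Insert 8 (step 3): P = [2, 8] / [6];  Q = [1, 3] / [2]
  Insert 1 (step 4): P = [1, 8] / [2] / [6];  Q = [1, 3] / [2] / [4]
  Insert 5 (step 5): P = [1, 5] / [2, 8] / [6];  Q = [1, 3] / [2, 5] / [4]
  Insert 7 (step 6): P = [1, 5, 7] / [2, 8] / [6];  Q = [1, 3, 6] / [2, 5] / [4]
  Insert 4 (step 7): P = [1, 4, 7] / [2, 5] / [6, 8];  Q = [1, 3, 6] / [2, 5] / [4, 7]
  Insert 3 (step 8): P = [1, 3, 7] / [2, 4] / [5, 8] / [6];  Q = [1, 3, 6] / [2, 5] / [4, 7] / [8]
Final shape: (3, 2, 2, 1).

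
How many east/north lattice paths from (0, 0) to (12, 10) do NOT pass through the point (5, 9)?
Number of paths = 630630

Total paths from (0, 0) to (12, 10): C(22, 12) = 646646. Paths through (5, 9): (paths (0, 0) → (5, 9)) × (paths (5, 9) → (12, 10)) = C(14, 5) · C(8, 7) = 2002 · 8 = 16016. Avoidance count = 646646 − 16016 = 630630.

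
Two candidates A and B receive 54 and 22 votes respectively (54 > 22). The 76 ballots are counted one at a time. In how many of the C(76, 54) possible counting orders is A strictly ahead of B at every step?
Strict-lead orderings = 3059687613310755200

Total orderings of the 76 votes with 54 for A: C(76, 54) = 7266758081613043600. By the Bertrand ballot formula (Cycle Lemma / reflection principle), the number of orderings in which A is strictly ahead of B throughout is (p − q)/(p + q) · C(p + q, p) = (54 − 22)/(54 + 22) · 7266758081613043600 = 3059687613310755200.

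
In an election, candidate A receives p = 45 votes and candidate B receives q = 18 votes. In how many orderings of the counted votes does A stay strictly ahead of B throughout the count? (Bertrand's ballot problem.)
Strict-lead orderings = 1109448779376105

Total orderings of the 63 votes with 45 for A: C(63, 45) = 2588713818544245. By the Bertrand ballot formula (Cycle Lemma / reflection principle), the number of orderings in which A is strictly ahead of B throughout is (p − q)/(p + q) · C(p + q, p) = (45 − 18)/(45 + 18) · 2588713818544245 = 1109448779376105.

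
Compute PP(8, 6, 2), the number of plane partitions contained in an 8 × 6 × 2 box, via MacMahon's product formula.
PP(8, 6, 2) = 2147145

Evaluate the triple product over i = 1..8, j = 1..6, k = 1..2. The factors are (2/1) · (3/2) · (3/2) · (4/3) · (4/3) · (5/4) · (5/4) · (6/5) · … (96 factors total). The numerators and denominators telescope so the product is an integer; carrying out the multiplication exactly gives PP(8, 6, 2) = 2147145.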